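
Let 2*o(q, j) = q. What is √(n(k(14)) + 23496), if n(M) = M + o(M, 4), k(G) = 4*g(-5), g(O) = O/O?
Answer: √23502 ≈ 153.30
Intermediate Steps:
g(O) = 1
o(q, j) = q/2
k(G) = 4 (k(G) = 4*1 = 4)
n(M) = 3*M/2 (n(M) = M + M/2 = 3*M/2)
√(n(k(14)) + 23496) = √((3/2)*4 + 23496) = √(6 + 23496) = √23502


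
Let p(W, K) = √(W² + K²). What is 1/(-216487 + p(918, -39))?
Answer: -216487/46865776924 - 3*√93805/46865776924 ≈ -4.6389e-6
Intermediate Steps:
p(W, K) = √(K² + W²)
1/(-216487 + p(918, -39)) = 1/(-216487 + √((-39)² + 918²)) = 1/(-216487 + √(1521 + 842724)) = 1/(-216487 + √844245) = 1/(-216487 + 3*√93805)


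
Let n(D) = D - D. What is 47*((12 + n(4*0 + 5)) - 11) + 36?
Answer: 83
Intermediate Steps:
n(D) = 0
47*((12 + n(4*0 + 5)) - 11) + 36 = 47*((12 + 0) - 11) + 36 = 47*(12 - 11) + 36 = 47*1 + 36 = 47 + 36 = 83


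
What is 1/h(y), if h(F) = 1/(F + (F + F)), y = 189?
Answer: 567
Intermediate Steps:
h(F) = 1/(3*F) (h(F) = 1/(F + 2*F) = 1/(3*F))
1/h(y) = 1/((⅓)/189) = 1/((⅓)*(1/189)) = 1/(1/567) = 567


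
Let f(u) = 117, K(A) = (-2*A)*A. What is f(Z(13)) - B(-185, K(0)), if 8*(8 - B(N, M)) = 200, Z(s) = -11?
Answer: 134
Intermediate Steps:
K(A) = -2*A²
B(N, M) = -17 (B(N, M) = 8 - ⅛*200 = 8 - 25 = -17)
f(Z(13)) - B(-185, K(0)) = 117 - 1*(-17) = 117 + 17 = 134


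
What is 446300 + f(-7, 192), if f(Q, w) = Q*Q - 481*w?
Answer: 353997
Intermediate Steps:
f(Q, w) = Q² - 481*w
446300 + f(-7, 192) = 446300 + ((-7)² - 481*192) = 446300 + (49 - 92352) = 446300 - 92303 = 353997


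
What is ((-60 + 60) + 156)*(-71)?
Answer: -11076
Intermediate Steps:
((-60 + 60) + 156)*(-71) = (0 + 156)*(-71) = 156*(-71) = -11076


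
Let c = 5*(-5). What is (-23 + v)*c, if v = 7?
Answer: 400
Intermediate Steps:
c = -25
(-23 + v)*c = (-23 + 7)*(-25) = -16*(-25) = 400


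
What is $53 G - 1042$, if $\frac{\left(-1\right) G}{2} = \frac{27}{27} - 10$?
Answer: $-88$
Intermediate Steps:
$G = 18$ ($G = - 2 \left(\frac{27}{27} - 10\right) = - 2 \left(27 \cdot \frac{1}{27} - 10\right) = - 2 \left(1 - 10\right) = \left(-2\right) \left(-9\right) = 18$)
$53 G - 1042 = 53 \cdot 18 - 1042 = 954 - 1042 = -88$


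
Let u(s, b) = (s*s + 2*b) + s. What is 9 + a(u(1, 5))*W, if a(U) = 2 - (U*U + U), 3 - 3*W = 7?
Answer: 643/3 ≈ 214.33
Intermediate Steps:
W = -4/3 (W = 1 - ⅓*7 = 1 - 7/3 = -4/3 ≈ -1.3333)
u(s, b) = s + s² + 2*b (u(s, b) = (s² + 2*b) + s = s + s² + 2*b)
a(U) = 2 - U - U² (a(U) = 2 - (U² + U) = 2 - (U + U²) = 2 + (-U - U²) = 2 - U - U²)
9 + a(u(1, 5))*W = 9 + (2 - (1 + 1² + 2*5) - (1 + 1² + 2*5)²)*(-4/3) = 9 + (2 - (1 + 1 + 10) - (1 + 1 + 10)²)*(-4/3) = 9 + (2 - 1*12 - 1*12²)*(-4/3) = 9 + (2 - 12 - 1*144)*(-4/3) = 9 + (2 - 12 - 144)*(-4/3) = 9 - 154*(-4/3) = 9 + 616/3 = 643/3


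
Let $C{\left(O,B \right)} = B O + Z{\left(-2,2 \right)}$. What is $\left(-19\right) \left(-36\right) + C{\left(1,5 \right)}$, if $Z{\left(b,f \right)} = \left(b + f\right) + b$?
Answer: $687$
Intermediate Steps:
$Z{\left(b,f \right)} = f + 2 b$
$C{\left(O,B \right)} = -2 + B O$ ($C{\left(O,B \right)} = B O + \left(2 + 2 \left(-2\right)\right) = B O + \left(2 - 4\right) = B O - 2 = -2 + B O$)
$\left(-19\right) \left(-36\right) + C{\left(1,5 \right)} = \left(-19\right) \left(-36\right) + \left(-2 + 5 \cdot 1\right) = 684 + \left(-2 + 5\right) = 684 + 3 = 687$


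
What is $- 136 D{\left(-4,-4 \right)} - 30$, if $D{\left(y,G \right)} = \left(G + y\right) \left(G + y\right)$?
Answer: $-8734$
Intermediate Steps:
$D{\left(y,G \right)} = \left(G + y\right)^{2}$
$- 136 D{\left(-4,-4 \right)} - 30 = - 136 \left(-4 - 4\right)^{2} - 30 = - 136 \left(-8\right)^{2} - 30 = \left(-136\right) 64 - 30 = -8704 - 30 = -8734$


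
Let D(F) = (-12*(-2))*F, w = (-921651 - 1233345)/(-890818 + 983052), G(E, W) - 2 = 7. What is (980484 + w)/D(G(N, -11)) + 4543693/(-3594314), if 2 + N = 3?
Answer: 13539574390078777/2983661617284 ≈ 4537.9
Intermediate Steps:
N = 1 (N = -2 + 3 = 1)
G(E, W) = 9 (G(E, W) = 2 + 7 = 9)
w = -1077498/46117 (w = -2154996/92234 = -2154996*1/92234 = -1077498/46117 ≈ -23.364)
D(F) = 24*F
(980484 + w)/D(G(N, -11)) + 4543693/(-3594314) = (980484 - 1077498/46117)/((24*9)) + 4543693/(-3594314) = (45215903130/46117)/216 + 4543693*(-1/3594314) = (45215903130/46117)*(1/216) - 4543693/3594314 = 7535983855/1660212 - 4543693/3594314 = 13539574390078777/2983661617284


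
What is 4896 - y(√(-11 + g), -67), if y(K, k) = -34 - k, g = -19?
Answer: 4863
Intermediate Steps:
4896 - y(√(-11 + g), -67) = 4896 - (-34 - 1*(-67)) = 4896 - (-34 + 67) = 4896 - 1*33 = 4896 - 33 = 4863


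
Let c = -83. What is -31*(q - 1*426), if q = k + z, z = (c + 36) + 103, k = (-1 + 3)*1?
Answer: 11408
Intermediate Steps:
k = 2 (k = 2*1 = 2)
z = 56 (z = (-83 + 36) + 103 = -47 + 103 = 56)
q = 58 (q = 2 + 56 = 58)
-31*(q - 1*426) = -31*(58 - 1*426) = -31*(58 - 426) = -31*(-368) = 11408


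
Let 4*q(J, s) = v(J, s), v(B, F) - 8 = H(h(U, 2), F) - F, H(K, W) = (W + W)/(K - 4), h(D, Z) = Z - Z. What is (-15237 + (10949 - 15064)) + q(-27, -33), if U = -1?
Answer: -154701/8 ≈ -19338.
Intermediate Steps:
h(D, Z) = 0
H(K, W) = 2*W/(-4 + K) (H(K, W) = (2*W)/(-4 + K) = 2*W/(-4 + K))
v(B, F) = 8 - 3*F/2 (v(B, F) = 8 + (2*F/(-4 + 0) - F) = 8 + (2*F/(-4) - F) = 8 + (2*F*(-1/4) - F) = 8 + (-F/2 - F) = 8 - 3*F/2)
q(J, s) = 2 - 3*s/8 (q(J, s) = (8 - 3*s/2)/4 = 2 - 3*s/8)
(-15237 + (10949 - 15064)) + q(-27, -33) = (-15237 + (10949 - 15064)) + (2 - 3/8*(-33)) = (-15237 - 4115) + (2 + 99/8) = -19352 + 115/8 = -154701/8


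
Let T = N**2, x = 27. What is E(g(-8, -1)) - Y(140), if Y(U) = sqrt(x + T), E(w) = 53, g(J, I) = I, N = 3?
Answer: 47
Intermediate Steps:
T = 9 (T = 3**2 = 9)
Y(U) = 6 (Y(U) = sqrt(27 + 9) = sqrt(36) = 6)
E(g(-8, -1)) - Y(140) = 53 - 1*6 = 53 - 6 = 47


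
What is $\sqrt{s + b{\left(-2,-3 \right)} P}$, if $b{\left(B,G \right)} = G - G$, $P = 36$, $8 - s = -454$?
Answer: $\sqrt{462} \approx 21.494$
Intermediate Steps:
$s = 462$ ($s = 8 - -454 = 8 + 454 = 462$)
$b{\left(B,G \right)} = 0$
$\sqrt{s + b{\left(-2,-3 \right)} P} = \sqrt{462 + 0 \cdot 36} = \sqrt{462 + 0} = \sqrt{462}$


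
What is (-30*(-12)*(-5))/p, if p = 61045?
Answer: -360/12209 ≈ -0.029486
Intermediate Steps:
(-30*(-12)*(-5))/p = (-30*(-12)*(-5))/61045 = (360*(-5))*(1/61045) = -1800*1/61045 = -360/12209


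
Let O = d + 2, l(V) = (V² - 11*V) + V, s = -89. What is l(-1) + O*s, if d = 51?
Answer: -4706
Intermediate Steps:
l(V) = V² - 10*V
O = 53 (O = 51 + 2 = 53)
l(-1) + O*s = -(-10 - 1) + 53*(-89) = -1*(-11) - 4717 = 11 - 4717 = -4706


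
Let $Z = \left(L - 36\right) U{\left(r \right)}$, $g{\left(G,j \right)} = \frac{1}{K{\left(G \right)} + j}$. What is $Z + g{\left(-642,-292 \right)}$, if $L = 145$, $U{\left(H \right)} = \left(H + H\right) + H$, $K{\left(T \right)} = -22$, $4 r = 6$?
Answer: $\frac{77008}{157} \approx 490.5$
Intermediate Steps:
$r = \frac{3}{2}$ ($r = \frac{1}{4} \cdot 6 = \frac{3}{2} \approx 1.5$)
$g{\left(G,j \right)} = \frac{1}{-22 + j}$
$U{\left(H \right)} = 3 H$ ($U{\left(H \right)} = 2 H + H = 3 H$)
$Z = \frac{981}{2}$ ($Z = \left(145 - 36\right) 3 \cdot \frac{3}{2} = 109 \cdot \frac{9}{2} = \frac{981}{2} \approx 490.5$)
$Z + g{\left(-642,-292 \right)} = \frac{981}{2} + \frac{1}{-22 - 292} = \frac{981}{2} + \frac{1}{-314} = \frac{981}{2} - \frac{1}{314} = \frac{77008}{157}$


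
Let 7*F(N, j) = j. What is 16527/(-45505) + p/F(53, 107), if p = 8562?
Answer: 2725528281/4869035 ≈ 559.77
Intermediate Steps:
F(N, j) = j/7
16527/(-45505) + p/F(53, 107) = 16527/(-45505) + 8562/(((⅐)*107)) = 16527*(-1/45505) + 8562/(107/7) = -16527/45505 + 8562*(7/107) = -16527/45505 + 59934/107 = 2725528281/4869035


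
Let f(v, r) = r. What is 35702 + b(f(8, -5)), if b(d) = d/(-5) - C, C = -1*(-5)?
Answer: 35698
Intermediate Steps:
C = 5
b(d) = -5 - d/5 (b(d) = d/(-5) - 1*5 = d*(-⅕) - 5 = -d/5 - 5 = -5 - d/5)
35702 + b(f(8, -5)) = 35702 + (-5 - ⅕*(-5)) = 35702 + (-5 + 1) = 35702 - 4 = 35698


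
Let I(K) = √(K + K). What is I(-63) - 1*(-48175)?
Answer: 48175 + 3*I*√14 ≈ 48175.0 + 11.225*I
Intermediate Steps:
I(K) = √2*√K (I(K) = √(2*K) = √2*√K)
I(-63) - 1*(-48175) = √2*√(-63) - 1*(-48175) = √2*(3*I*√7) + 48175 = 3*I*√14 + 48175 = 48175 + 3*I*√14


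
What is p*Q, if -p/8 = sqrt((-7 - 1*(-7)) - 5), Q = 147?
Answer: -1176*I*sqrt(5) ≈ -2629.6*I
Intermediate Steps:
p = -8*I*sqrt(5) (p = -8*sqrt((-7 - 1*(-7)) - 5) = -8*sqrt((-7 + 7) - 5) = -8*sqrt(0 - 5) = -8*I*sqrt(5) ≈ -17.889*I)
p*Q = -8*I*sqrt(5)*147 = -1176*I*sqrt(5)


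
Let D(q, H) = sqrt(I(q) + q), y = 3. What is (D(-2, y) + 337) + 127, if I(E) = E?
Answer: 464 + 2*I ≈ 464.0 + 2.0*I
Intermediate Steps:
D(q, H) = sqrt(2)*sqrt(q) (D(q, H) = sqrt(q + q) = sqrt(2*q) = sqrt(2)*sqrt(q))
(D(-2, y) + 337) + 127 = (sqrt(2)*sqrt(-2) + 337) + 127 = (sqrt(2)*(I*sqrt(2)) + 337) + 127 = (2*I + 337) + 127 = (337 + 2*I) + 127 = 464 + 2*I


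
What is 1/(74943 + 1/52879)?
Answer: 52879/3962910898 ≈ 1.3343e-5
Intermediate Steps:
1/(74943 + 1/52879) = 1/(3962910898/52879) = 52879/3962910898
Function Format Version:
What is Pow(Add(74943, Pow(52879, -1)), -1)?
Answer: Rational(52879, 3962910898) ≈ 1.3343e-5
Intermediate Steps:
Pow(Add(74943, Pow(52879, -1)), -1) = Pow(Add(74943, Rational(1, 52879)), -1) = Pow(Rational(3962910898, 52879), -1) = Rational(52879, 3962910898)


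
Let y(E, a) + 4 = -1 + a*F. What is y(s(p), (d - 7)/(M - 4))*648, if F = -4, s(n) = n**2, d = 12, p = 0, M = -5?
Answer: -1800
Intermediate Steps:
y(E, a) = -5 - 4*a (y(E, a) = -4 + (-1 + a*(-4)) = -4 + (-1 - 4*a) = -5 - 4*a)
y(s(p), (d - 7)/(M - 4))*648 = (-5 - 4*(12 - 7)/(-5 - 4))*648 = (-5 - 20/(-9))*648 = (-5 - 20*(-1)/9)*648 = (-5 - 4*(-5/9))*648 = (-5 + 20/9)*648 = -25/9*648 = -1800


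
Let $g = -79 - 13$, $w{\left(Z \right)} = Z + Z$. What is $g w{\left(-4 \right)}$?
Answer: $736$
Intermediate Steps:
$w{\left(Z \right)} = 2 Z$
$g = -92$
$g w{\left(-4 \right)} = - 92 \cdot 2 \left(-4\right) = \left(-92\right) \left(-8\right) = 736$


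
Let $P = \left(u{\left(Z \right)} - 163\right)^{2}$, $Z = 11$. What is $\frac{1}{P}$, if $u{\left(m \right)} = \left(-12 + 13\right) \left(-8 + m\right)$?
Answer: $\frac{1}{25600} \approx 3.9063 \cdot 10^{-5}$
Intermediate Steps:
$u{\left(m \right)} = -8 + m$ ($u{\left(m \right)} = 1 \left(-8 + m\right) = -8 + m$)
$P = 25600$ ($P = \left(\left(-8 + 11\right) - 163\right)^{2} = \left(3 - 163\right)^{2} = \left(-160\right)^{2} = 25600$)
$\frac{1}{P} = \frac{1}{25600}$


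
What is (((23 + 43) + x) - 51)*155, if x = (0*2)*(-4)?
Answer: 2325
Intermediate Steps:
x = 0 (x = 0*(-4) = 0)
(((23 + 43) + x) - 51)*155 = (((23 + 43) + 0) - 51)*155 = ((66 + 0) - 51)*155 = (66 - 51)*155 = 15*155 = 2325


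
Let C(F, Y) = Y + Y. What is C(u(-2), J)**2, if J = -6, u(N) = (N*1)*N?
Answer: 144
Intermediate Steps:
u(N) = N**2 (u(N) = N*N = N**2)
C(F, Y) = 2*Y
C(u(-2), J)**2 = (2*(-6))**2 = (-12)**2 = 144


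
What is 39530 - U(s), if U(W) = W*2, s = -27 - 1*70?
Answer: 39724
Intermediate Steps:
s = -97 (s = -27 - 70 = -97)
U(W) = 2*W
39530 - U(s) = 39530 - 2*(-97) = 39530 - 1*(-194) = 39530 + 194 = 39724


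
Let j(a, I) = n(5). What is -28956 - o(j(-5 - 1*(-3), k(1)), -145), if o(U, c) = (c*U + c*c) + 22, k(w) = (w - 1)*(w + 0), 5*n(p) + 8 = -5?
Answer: -50380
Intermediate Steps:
n(p) = -13/5 (n(p) = -8/5 + (⅕)*(-5) = -8/5 - 1 = -13/5)
k(w) = w*(-1 + w) (k(w) = (-1 + w)*w = w*(-1 + w))
j(a, I) = -13/5
o(U, c) = 22 + c² + U*c (o(U, c) = (U*c + c²) + 22 = (c² + U*c) + 22 = 22 + c² + U*c)
-28956 - o(j(-5 - 1*(-3), k(1)), -145) = -28956 - (22 + (-145)² - 13/5*(-145)) = -28956 - (22 + 21025 + 377) = -28956 - 1*21424 = -28956 - 21424 = -50380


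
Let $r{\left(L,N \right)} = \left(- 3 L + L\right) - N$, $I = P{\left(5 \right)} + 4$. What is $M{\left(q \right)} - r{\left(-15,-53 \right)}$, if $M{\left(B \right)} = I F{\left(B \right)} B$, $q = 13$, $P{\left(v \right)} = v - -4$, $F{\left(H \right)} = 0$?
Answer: $-83$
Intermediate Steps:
$P{\left(v \right)} = 4 + v$ ($P{\left(v \right)} = v + 4 = 4 + v$)
$I = 13$ ($I = \left(4 + 5\right) + 4 = 9 + 4 = 13$)
$M{\left(B \right)} = 0$ ($M{\left(B \right)} = 13 \cdot 0 B = 0 B = 0$)
$r{\left(L,N \right)} = - N - 2 L$ ($r{\left(L,N \right)} = - 2 L - N = - N - 2 L$)
$M{\left(q \right)} - r{\left(-15,-53 \right)} = 0 - \left(\left(-1\right) \left(-53\right) - -30\right) = 0 - \left(53 + 30\right) = 0 - 83 = -83$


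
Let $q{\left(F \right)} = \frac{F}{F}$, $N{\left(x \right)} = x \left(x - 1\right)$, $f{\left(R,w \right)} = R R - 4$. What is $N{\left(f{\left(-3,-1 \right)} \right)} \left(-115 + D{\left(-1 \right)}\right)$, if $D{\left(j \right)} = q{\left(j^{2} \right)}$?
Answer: $-2280$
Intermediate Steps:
$f{\left(R,w \right)} = -4 + R^{2}$ ($f{\left(R,w \right)} = R^{2} - 4 = -4 + R^{2}$)
$N{\left(x \right)} = x \left(-1 + x\right)$
$q{\left(F \right)} = 1$
$D{\left(j \right)} = 1$
$N{\left(f{\left(-3,-1 \right)} \right)} \left(-115 + D{\left(-1 \right)}\right) = \left(-4 + \left(-3\right)^{2}\right) \left(-1 - \left(4 - \left(-3\right)^{2}\right)\right) \left(-115 + 1\right) = \left(-4 + 9\right) \left(-1 + \left(-4 + 9\right)\right) \left(-114\right) = 5 \left(-1 + 5\right) \left(-114\right) = 5 \cdot 4 \left(-114\right) = 20 \left(-114\right) = -2280$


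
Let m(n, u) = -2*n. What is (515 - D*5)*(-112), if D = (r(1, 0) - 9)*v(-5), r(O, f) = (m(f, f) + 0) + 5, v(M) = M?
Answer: -46480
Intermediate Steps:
r(O, f) = 5 - 2*f (r(O, f) = (-2*f + 0) + 5 = -2*f + 5 = 5 - 2*f)
D = 20 (D = ((5 - 2*0) - 9)*(-5) = ((5 + 0) - 9)*(-5) = (5 - 9)*(-5) = -4*(-5) = 20)
(515 - D*5)*(-112) = (515 - 20*5)*(-112) = (515 - 1*100)*(-112) = (515 - 100)*(-112) = 415*(-112) = -46480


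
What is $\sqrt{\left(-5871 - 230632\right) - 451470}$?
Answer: $i \sqrt{687973} \approx 829.44 i$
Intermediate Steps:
$\sqrt{\left(-5871 - 230632\right) - 451470} = \sqrt{-236503 - 451470} = \sqrt{-687973} = i \sqrt{687973}$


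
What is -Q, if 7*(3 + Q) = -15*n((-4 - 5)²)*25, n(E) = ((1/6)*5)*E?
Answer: 50667/14 ≈ 3619.1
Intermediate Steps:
n(E) = 5*E/6 (n(E) = ((1*(⅙))*5)*E = ((⅙)*5)*E = 5*E/6)
Q = -50667/14 (Q = -3 + (-25*(-4 - 5)²/2*25)/7 = -3 + (-25*(-9)²/2*25)/7 = -3 + (-25*81/2*25)/7 = -3 + (-15*135/2*25)/7 = -3 + (-2025/2*25)/7 = -3 + (⅐)*(-50625/2) = -3 - 50625/14 = -50667/14 ≈ -3619.1)
-Q = -1*(-50667/14) = 50667/14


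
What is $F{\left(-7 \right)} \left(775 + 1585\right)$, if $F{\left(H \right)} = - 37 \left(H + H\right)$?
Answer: $1222480$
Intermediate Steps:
$F{\left(H \right)} = - 74 H$ ($F{\left(H \right)} = - 37 \cdot 2 H = - 74 H$)
$F{\left(-7 \right)} \left(775 + 1585\right) = \left(-74\right) \left(-7\right) \left(775 + 1585\right) = 518 \cdot 2360 = 1222480$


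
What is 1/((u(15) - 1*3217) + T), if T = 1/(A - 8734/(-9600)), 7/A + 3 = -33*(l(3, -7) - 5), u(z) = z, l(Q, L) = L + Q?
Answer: -31369/100409938 ≈ -0.00031241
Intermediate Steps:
A = 1/42 (A = 7/(-3 - 33*((-7 + 3) - 5)) = 7/(-3 - 33*(-4 - 5)) = 7/(-3 - 33*(-9)) = 7/(-3 + 297) = 7/294 = 7*(1/294) = 1/42 ≈ 0.023810)
T = 33600/31369 (T = 1/(1/42 - 8734/(-9600)) = 1/(1/42 - 8734*(-1/9600)) = 1/(1/42 + 4367/4800) = 1/(31369/33600) = 33600/31369 ≈ 1.0711)
1/((u(15) - 1*3217) + T) = 1/((15 - 1*3217) + 33600/31369) = 1/((15 - 3217) + 33600/31369) = 1/(-3202 + 33600/31369) = 1/(-100409938/31369) = -31369/100409938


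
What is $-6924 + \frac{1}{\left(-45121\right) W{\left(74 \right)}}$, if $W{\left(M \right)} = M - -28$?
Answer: $- \frac{31866616009}{4602342} \approx -6924.0$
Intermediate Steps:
$W{\left(M \right)} = 28 + M$ ($W{\left(M \right)} = M + 28 = 28 + M$)
$-6924 + \frac{1}{\left(-45121\right) W{\left(74 \right)}} = -6924 + \frac{1}{\left(-45121\right) \left(28 + 74\right)} = -6924 - \frac{1}{45121 \cdot 102} = -6924 - \frac{1}{4602342} = - \frac{31866616009}{4602342}$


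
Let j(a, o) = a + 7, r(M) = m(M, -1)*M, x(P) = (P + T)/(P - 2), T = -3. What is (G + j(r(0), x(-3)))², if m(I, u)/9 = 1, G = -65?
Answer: 3364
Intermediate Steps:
m(I, u) = 9 (m(I, u) = 9*1 = 9)
x(P) = (-3 + P)/(-2 + P) (x(P) = (P - 3)/(P - 2) = (-3 + P)/(-2 + P))
r(M) = 9*M
j(a, o) = 7 + a
(G + j(r(0), x(-3)))² = (-65 + (7 + 9*0))² = (-65 + (7 + 0))² = (-65 + 7)² = (-58)² = 3364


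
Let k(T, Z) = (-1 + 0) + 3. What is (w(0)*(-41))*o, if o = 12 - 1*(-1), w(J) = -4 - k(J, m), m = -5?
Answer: 3198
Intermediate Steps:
k(T, Z) = 2 (k(T, Z) = -1 + 3 = 2)
w(J) = -6 (w(J) = -4 - 1*2 = -4 - 2 = -6)
o = 13 (o = 12 + 1 = 13)
(w(0)*(-41))*o = -6*(-41)*13 = 246*13 = 3198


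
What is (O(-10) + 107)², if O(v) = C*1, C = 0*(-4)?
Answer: 11449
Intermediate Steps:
C = 0
O(v) = 0 (O(v) = 0*1 = 0)
(O(-10) + 107)² = (0 + 107)² = 107² = 11449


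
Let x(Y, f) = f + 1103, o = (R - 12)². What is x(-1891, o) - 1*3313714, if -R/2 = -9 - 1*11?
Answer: -3311827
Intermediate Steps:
R = 40 (R = -2*(-9 - 1*11) = -2*(-9 - 11) = -2*(-20) = 40)
o = 784 (o = (40 - 12)² = 28² = 784)
x(Y, f) = 1103 + f
x(-1891, o) - 1*3313714 = (1103 + 784) - 1*3313714 = 1887 - 3313714 = -3311827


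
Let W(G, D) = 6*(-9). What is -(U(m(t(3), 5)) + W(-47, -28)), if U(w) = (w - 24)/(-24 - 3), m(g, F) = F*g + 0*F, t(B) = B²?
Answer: 493/9 ≈ 54.778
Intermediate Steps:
W(G, D) = -54
m(g, F) = F*g (m(g, F) = F*g + 0 = F*g)
U(w) = 8/9 - w/27 (U(w) = (-24 + w)/(-27) = (-24 + w)*(-1/27) = 8/9 - w/27)
-(U(m(t(3), 5)) + W(-47, -28)) = -((8/9 - 5*3²/27) - 54) = -((8/9 - 5*9/27) - 54) = -((8/9 - 1/27*45) - 54) = -((8/9 - 5/3) - 54) = -(-7/9 - 54) = -1*(-493/9) = 493/9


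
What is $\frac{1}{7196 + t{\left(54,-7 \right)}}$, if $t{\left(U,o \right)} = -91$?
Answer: $\frac{1}{7105} \approx 0.00014075$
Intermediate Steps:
$\frac{1}{7196 + t{\left(54,-7 \right)}} = \frac{1}{7196 - 91} = \frac{1}{7105}$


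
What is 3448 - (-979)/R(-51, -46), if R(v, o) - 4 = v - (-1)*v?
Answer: 336925/98 ≈ 3438.0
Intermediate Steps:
R(v, o) = 4 + 2*v (R(v, o) = 4 + (v - (-1)*v) = 4 + (v + v) = 4 + 2*v)
3448 - (-979)/R(-51, -46) = 3448 - (-979)/(4 + 2*(-51)) = 3448 - (-979)/(4 - 102) = 3448 - (-979)/(-98) = 3448 - (-979)*(-1)/98 = 3448 - 1*979/98 = 3448 - 979/98 = 336925/98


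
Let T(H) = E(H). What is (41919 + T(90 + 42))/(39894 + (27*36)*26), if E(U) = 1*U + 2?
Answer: 42053/65166 ≈ 0.64532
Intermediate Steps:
E(U) = 2 + U (E(U) = U + 2 = 2 + U)
T(H) = 2 + H
(41919 + T(90 + 42))/(39894 + (27*36)*26) = (41919 + (2 + (90 + 42)))/(39894 + (27*36)*26) = (41919 + (2 + 132))/(39894 + 972*26) = (41919 + 134)/(39894 + 25272) = 42053/65166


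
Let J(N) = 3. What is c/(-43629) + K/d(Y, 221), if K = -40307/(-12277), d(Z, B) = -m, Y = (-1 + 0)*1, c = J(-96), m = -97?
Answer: 584993832/17318807867 ≈ 0.033778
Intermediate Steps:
c = 3
Y = -1 (Y = -1*1 = -1)
d(Z, B) = 97 (d(Z, B) = -1*(-97) = 97)
K = 40307/12277 (K = -40307*(-1/12277) = 40307/12277 ≈ 3.2831)
c/(-43629) + K/d(Y, 221) = 3/(-43629) + (40307/12277)/97 = 3*(-1/43629) + (40307/12277)*(1/97) = -1/14543 + 40307/1190869 = 584993832/17318807867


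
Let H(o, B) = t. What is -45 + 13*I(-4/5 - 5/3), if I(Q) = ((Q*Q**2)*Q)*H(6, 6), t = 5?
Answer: 23908468/10125 ≈ 2361.3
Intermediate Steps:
H(o, B) = 5
I(Q) = 5*Q**4 (I(Q) = ((Q*Q**2)*Q)*5 = (Q**3*Q)*5 = Q**4*5 = 5*Q**4)
-45 + 13*I(-4/5 - 5/3) = -45 + 13*(5*(-4/5 - 5/3)**4) = -45 + 13*(5*(-37/15)**4) = -45 + 13*(5*(1874161/50625)) = -45 + 13*(1874161/10125) = -45 + 24364093/10125 = 23908468/10125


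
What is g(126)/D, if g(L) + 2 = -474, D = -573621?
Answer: 476/573621 ≈ 0.00082982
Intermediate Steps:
g(L) = -476 (g(L) = -2 - 474 = -476)
g(126)/D = -476/(-573621) = -476*(-1/573621) = 476/573621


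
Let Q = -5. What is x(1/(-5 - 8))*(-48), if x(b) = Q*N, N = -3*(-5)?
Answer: 3600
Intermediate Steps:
N = 15
x(b) = -75 (x(b) = -5*15 = -75)
x(1/(-5 - 8))*(-48) = -75*(-48) = 3600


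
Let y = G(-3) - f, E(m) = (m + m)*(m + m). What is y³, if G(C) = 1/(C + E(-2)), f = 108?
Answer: -2761677827/2197 ≈ -1.2570e+6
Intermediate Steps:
E(m) = 4*m² (E(m) = (2*m)*(2*m) = 4*m²)
G(C) = 1/(16 + C) (G(C) = 1/(C + 4*(-2)²) = 1/(C + 4*4) = 1/(C + 16) = 1/(16 + C))
y = -1403/13 (y = 1/(16 - 3) - 1*108 = 1/13 - 108 = -1403/13 ≈ -107.92)
y³ = (-1403/13)³ = -2761677827/2197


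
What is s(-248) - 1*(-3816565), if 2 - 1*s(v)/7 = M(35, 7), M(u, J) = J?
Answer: 3816530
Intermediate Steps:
s(v) = -35 (s(v) = 14 - 7*7 = 14 - 49 = -35)
s(-248) - 1*(-3816565) = -35 - 1*(-3816565) = -35 + 3816565 = 3816530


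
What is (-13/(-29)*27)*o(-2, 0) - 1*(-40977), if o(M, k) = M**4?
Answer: 1193949/29 ≈ 41171.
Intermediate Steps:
(-13/(-29)*27)*o(-2, 0) - 1*(-40977) = (-13/(-29)*27)*(-2)**4 - 1*(-40977) = (-13*(-1/29)*27)*16 + 40977 = ((13/29)*27)*16 + 40977 = (351/29)*16 + 40977 = 5616/29 + 40977 = 1193949/29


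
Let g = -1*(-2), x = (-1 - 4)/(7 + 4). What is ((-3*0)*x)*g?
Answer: 0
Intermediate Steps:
x = -5/11 ≈ -0.45455
g = 2
((-3*0)*x)*g = (-3*0*(-5/11))*2 = (0*(-5/11))*2 = 0*2 = 0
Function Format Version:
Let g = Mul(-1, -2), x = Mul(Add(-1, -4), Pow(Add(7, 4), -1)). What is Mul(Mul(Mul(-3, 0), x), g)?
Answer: 0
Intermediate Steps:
x = Rational(-5, 11) (x = Mul(-5, Pow(11, -1)) = Mul(-5, Rational(1, 11)) = Rational(-5, 11) ≈ -0.45455)
g = 2
Mul(Mul(Mul(-3, 0), x), g) = Mul(Mul(Mul(-3, 0), Rational(-5, 11)), 2) = Mul(Mul(0, Rational(-5, 11)), 2) = Mul(0, 2) = 0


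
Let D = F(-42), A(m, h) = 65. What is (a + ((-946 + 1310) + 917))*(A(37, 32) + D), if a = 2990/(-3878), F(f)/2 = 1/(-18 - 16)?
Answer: 2740529856/32963 ≈ 83140.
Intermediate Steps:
F(f) = -1/17 (F(f) = 2/(-18 - 16) = 2/(-34) = 2*(-1/34) = -1/17)
D = -1/17 ≈ -0.058824
a = -1495/1939 (a = 2990*(-1/3878) = -1495/1939 ≈ -0.77102)
(a + ((-946 + 1310) + 917))*(A(37, 32) + D) = (-1495/1939 + ((-946 + 1310) + 917))*(65 - 1/17) = (-1495/1939 + (364 + 917))*(1104/17) = (-1495/1939 + 1281)*(1104/17) = (2482364/1939)*(1104/17) = 2740529856/32963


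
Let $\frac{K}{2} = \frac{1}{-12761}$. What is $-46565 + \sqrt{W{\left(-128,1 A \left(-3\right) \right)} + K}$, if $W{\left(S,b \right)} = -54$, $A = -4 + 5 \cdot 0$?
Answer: $-46565 + \frac{2 i \sqrt{2198388514}}{12761} \approx -46565.0 + 7.3485 i$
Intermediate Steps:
$A = -4$ ($A = -4 + 0 = -4$)
$K = - \frac{2}{12761}$ ($K = \frac{2}{-12761} = 2 \left(- \frac{1}{12761}\right) = - \frac{2}{12761} \approx -0.00015673$)
$-46565 + \sqrt{W{\left(-128,1 A \left(-3\right) \right)} + K} = -46565 + \sqrt{-54 - \frac{2}{12761}} = -46565 + \sqrt{- \frac{689096}{12761}} = -46565 + \frac{2 i \sqrt{2198388514}}{12761}$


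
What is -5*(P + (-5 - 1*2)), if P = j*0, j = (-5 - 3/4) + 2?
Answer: 35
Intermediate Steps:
j = -15/4 (j = (-5 - 3*¼) + 2 = (-5 - ¾) + 2 = -23/4 + 2 = -15/4 ≈ -3.7500)
P = 0 (P = -15/4*0 = 0)
-5*(P + (-5 - 1*2)) = -5*(0 + (-5 - 1*2)) = -5*(0 + (-5 - 2)) = -5*(0 - 7) = -5*(-7) = 35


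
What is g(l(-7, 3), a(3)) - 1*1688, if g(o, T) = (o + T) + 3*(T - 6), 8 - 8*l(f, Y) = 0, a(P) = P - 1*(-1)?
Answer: -1689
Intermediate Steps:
a(P) = 1 + P (a(P) = P + 1 = 1 + P)
l(f, Y) = 1 (l(f, Y) = 1 - ⅛*0 = 1 + 0 = 1)
g(o, T) = -18 + o + 4*T (g(o, T) = (T + o) + 3*(-6 + T) = (T + o) + (-18 + 3*T) = -18 + o + 4*T)
g(l(-7, 3), a(3)) - 1*1688 = (-18 + 1 + 4*(1 + 3)) - 1*1688 = (-18 + 1 + 4*4) - 1688 = (-18 + 1 + 16) - 1688 = -1 - 1688 = -1689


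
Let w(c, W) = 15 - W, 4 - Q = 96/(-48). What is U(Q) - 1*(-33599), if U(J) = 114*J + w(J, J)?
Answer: 34292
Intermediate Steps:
Q = 6 (Q = 4 - 96/(-48) = 4 - 96*(-1)/48 = 4 - 1*(-2) = 4 + 2 = 6)
U(J) = 15 + 113*J (U(J) = 114*J + (15 - J) = 15 + 113*J)
U(Q) - 1*(-33599) = (15 + 113*6) - 1*(-33599) = (15 + 678) + 33599 = 693 + 33599 = 34292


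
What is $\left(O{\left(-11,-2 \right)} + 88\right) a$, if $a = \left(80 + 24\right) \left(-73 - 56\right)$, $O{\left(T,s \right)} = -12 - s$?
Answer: $-1046448$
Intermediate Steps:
$a = -13416$ ($a = 104 \left(-129\right) = -13416$)
$\left(O{\left(-11,-2 \right)} + 88\right) a = \left(\left(-12 - -2\right) + 88\right) \left(-13416\right) = \left(\left(-12 + 2\right) + 88\right) \left(-13416\right) = \left(-10 + 88\right) \left(-13416\right) = 78 \left(-13416\right) = -1046448$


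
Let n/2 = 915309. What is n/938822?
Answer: 915309/469411 ≈ 1.9499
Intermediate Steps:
n = 1830618 (n = 2*915309 = 1830618)
n/938822 = 1830618/938822 = 1830618*(1/938822) = 915309/469411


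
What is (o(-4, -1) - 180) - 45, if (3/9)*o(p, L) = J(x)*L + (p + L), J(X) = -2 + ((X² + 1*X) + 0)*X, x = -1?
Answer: -234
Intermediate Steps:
J(X) = -2 + X*(X + X²) (J(X) = -2 + ((X² + X) + 0)*X = -2 + ((X + X²) + 0)*X = -2 + (X + X²)*X = -2 + X*(X + X²))
o(p, L) = -3*L + 3*p (o(p, L) = 3*((-2 + (-1)² + (-1)³)*L + (p + L)) = 3*((-2 + 1 - 1)*L + (L + p)) = 3*(-2*L + (L + p)) = 3*(p - L) = -3*L + 3*p)
(o(-4, -1) - 180) - 45 = ((-3*(-1) + 3*(-4)) - 180) - 45 = ((3 - 12) - 180) - 45 = (-9 - 180) - 45 = -189 - 45 = -234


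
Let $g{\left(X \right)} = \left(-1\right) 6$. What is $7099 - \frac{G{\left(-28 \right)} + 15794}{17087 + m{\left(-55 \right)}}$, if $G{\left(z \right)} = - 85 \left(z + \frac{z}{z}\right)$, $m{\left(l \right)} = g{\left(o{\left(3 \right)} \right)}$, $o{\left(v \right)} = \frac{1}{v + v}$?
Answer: $\frac{121239930}{17081} \approx 7097.9$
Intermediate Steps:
$o{\left(v \right)} = \frac{1}{2 v}$
$g{\left(X \right)} = -6$
$m{\left(l \right)} = -6$
$G{\left(z \right)} = -85 - 85 z$ ($G{\left(z \right)} = - 85 \left(z + 1\right) = - 85 \left(1 + z\right) = -85 - 85 z$)
$7099 - \frac{G{\left(-28 \right)} + 15794}{17087 + m{\left(-55 \right)}} = 7099 - \frac{\left(-85 - -2380\right) + 15794}{17087 - 6} = 7099 - \frac{\left(-85 + 2380\right) + 15794}{17081} = 7099 - \left(2295 + 15794\right) \frac{1}{17081} = 7099 - 18089 \cdot \frac{1}{17081} = 7099 - \frac{18089}{17081} = \frac{121239930}{17081}$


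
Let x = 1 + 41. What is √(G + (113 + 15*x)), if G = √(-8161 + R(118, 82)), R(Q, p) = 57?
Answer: √(743 + 2*I*√2026) ≈ 27.308 + 1.6483*I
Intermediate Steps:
x = 42
G = 2*I*√2026 (G = √(-8161 + 57) = √(-8104) = 2*I*√2026 ≈ 90.022*I)
√(G + (113 + 15*x)) = √(2*I*√2026 + (113 + 15*42)) = √(2*I*√2026 + (113 + 630)) = √(2*I*√2026 + 743) = √(743 + 2*I*√2026)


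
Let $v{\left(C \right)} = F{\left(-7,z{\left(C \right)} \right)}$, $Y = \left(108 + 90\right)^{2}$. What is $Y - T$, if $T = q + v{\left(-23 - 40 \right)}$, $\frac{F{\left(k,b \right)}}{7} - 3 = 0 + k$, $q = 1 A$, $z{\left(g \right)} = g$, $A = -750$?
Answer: $39982$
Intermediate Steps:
$q = -750$ ($q = 1 \left(-750\right) = -750$)
$F{\left(k,b \right)} = 21 + 7 k$ ($F{\left(k,b \right)} = 21 + 7 \left(0 + k\right) = 21 + 7 k$)
$Y = 39204$ ($Y = 198^{2} = 39204$)
$v{\left(C \right)} = -28$ ($v{\left(C \right)} = 21 + 7 \left(-7\right) = 21 - 49 = -28$)
$T = -778$ ($T = -750 - 28 = -778$)
$Y - T = 39204 - -778 = 39204 + 778 = 39982$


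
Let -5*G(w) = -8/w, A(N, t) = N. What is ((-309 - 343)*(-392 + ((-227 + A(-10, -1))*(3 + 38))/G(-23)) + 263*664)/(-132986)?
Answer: 25897819/37996 ≈ 681.59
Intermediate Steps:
G(w) = 8/(5*w) (G(w) = -(-8)/(5*w) = 8/(5*w))
((-309 - 343)*(-392 + ((-227 + A(-10, -1))*(3 + 38))/G(-23)) + 263*664)/(-132986) = ((-309 - 343)*(-392 + ((-227 - 10)*(3 + 38))/(((8/5)/(-23)))) + 263*664)/(-132986) = (-652*(-392 + (-237*41)/(((8/5)*(-1/23)))) + 174632)*(-1/132986) = (-652*(-392 - 9717/(-8/115)) + 174632)*(-1/132986) = (-652*(-392 - 9717*(-115/8)) + 174632)*(-1/132986) = (-652*(-392 + 1117455/8) + 174632)*(-1/132986) = (-652*1114319/8 + 174632)*(-1/132986) = (-181633997/2 + 174632)*(-1/132986) = -181284733/2*(-1/132986) = 25897819/37996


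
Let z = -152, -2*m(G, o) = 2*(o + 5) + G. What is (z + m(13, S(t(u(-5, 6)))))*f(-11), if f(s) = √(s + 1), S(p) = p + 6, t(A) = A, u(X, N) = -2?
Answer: -335*I*√10/2 ≈ -529.68*I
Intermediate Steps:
S(p) = 6 + p
f(s) = √(1 + s)
m(G, o) = -5 - o - G/2 (m(G, o) = -(2*(o + 5) + G)/2 = -(2*(5 + o) + G)/2 = -((10 + 2*o) + G)/2 = -(10 + G + 2*o)/2 = -5 - o - G/2)
(z + m(13, S(t(u(-5, 6)))))*f(-11) = (-152 + (-5 - (6 - 2) - ½*13))*√(1 - 11) = (-152 + (-5 - 1*4 - 13/2))*√(-10) = (-152 + (-5 - 4 - 13/2))*(I*√10) = (-152 - 31/2)*(I*√10) = -335*I*√10/2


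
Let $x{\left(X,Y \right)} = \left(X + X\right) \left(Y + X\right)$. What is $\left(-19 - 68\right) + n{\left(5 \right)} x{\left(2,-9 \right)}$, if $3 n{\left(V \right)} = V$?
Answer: $- \frac{401}{3} \approx -133.67$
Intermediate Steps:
$x{\left(X,Y \right)} = 2 X \left(X + Y\right)$
$n{\left(V \right)} = \frac{V}{3}$
$\left(-19 - 68\right) + n{\left(5 \right)} x{\left(2,-9 \right)} = \left(-19 - 68\right) + \frac{1}{3} \cdot 5 \cdot 2 \cdot 2 \left(2 - 9\right) = -87 + \frac{5 \cdot 2 \cdot 2 \left(-7\right)}{3} = -87 + \frac{5}{3} \left(-28\right) = -87 - \frac{140}{3} = - \frac{401}{3}$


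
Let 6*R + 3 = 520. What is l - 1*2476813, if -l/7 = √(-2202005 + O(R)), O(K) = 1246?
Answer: -2476813 - 7*I*√2200759 ≈ -2.4768e+6 - 10384.0*I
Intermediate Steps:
R = 517/6 (R = -½ + (⅙)*520 = -½ + 260/3 = 517/6 ≈ 86.167)
l = -7*I*√2200759 (l = -7*√(-2202005 + 1246) = -7*I*√2200759 ≈ -10384.0*I)
l - 1*2476813 = -7*I*√2200759 - 1*2476813 = -7*I*√2200759 - 2476813 = -2476813 - 7*I*√2200759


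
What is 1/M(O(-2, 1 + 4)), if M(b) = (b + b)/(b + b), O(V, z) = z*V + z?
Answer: 1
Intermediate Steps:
O(V, z) = z + V*z (O(V, z) = V*z + z = z + V*z)
M(b) = 1 (M(b) = (2*b)/((2*b)) = (2*b)*(1/(2*b)) = 1)
1/M(O(-2, 1 + 4)) = 1/1 = 1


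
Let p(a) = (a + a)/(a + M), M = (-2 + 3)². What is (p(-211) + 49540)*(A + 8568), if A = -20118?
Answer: -572210210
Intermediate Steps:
M = 1 (M = 1² = 1)
p(a) = 2*a/(1 + a) (p(a) = (a + a)/(a + 1) = (2*a)/(1 + a) = 2*a/(1 + a))
(p(-211) + 49540)*(A + 8568) = (2*(-211)/(1 - 211) + 49540)*(-20118 + 8568) = (2*(-211)/(-210) + 49540)*(-11550) = (2*(-211)*(-1/210) + 49540)*(-11550) = (211/105 + 49540)*(-11550) = (5201911/105)*(-11550) = -572210210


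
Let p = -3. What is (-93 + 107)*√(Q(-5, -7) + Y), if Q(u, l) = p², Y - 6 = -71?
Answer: 28*I*√14 ≈ 104.77*I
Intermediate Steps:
Y = -65 (Y = 6 - 71 = -65)
Q(u, l) = 9 (Q(u, l) = (-3)² = 9)
(-93 + 107)*√(Q(-5, -7) + Y) = (-93 + 107)*√(9 - 65) = 14*√(-56) = 14*(2*I*√14) = 28*I*√14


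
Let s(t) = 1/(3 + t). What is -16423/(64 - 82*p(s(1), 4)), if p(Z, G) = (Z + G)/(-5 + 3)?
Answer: -65692/953 ≈ -68.932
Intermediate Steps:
p(Z, G) = -G/2 - Z/2 (p(Z, G) = (G + Z)/(-2) = (G + Z)*(-½) = -G/2 - Z/2)
-16423/(64 - 82*p(s(1), 4)) = -16423/(64 - 82*(-½*4 - 1/(2*(3 + 1)))) = -16423/(64 - 82*(-2 - ½/4)) = -16423/(64 - 82*(-2 - ½*¼)) = -16423/(64 - 82*(-2 - ⅛)) = -16423/(64 - 82*(-17/8)) = -16423/(64 + 697/4) = -16423/953/4 = -16423*4/953 = -65692/953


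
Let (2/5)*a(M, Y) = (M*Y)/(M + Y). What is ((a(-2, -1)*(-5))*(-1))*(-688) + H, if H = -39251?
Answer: -100553/3 ≈ -33518.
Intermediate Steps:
a(M, Y) = 5*M*Y/(2*(M + Y)) (a(M, Y) = 5*((M*Y)/(M + Y))/2 = 5*(M*Y/(M + Y))/2 = 5*M*Y/(2*(M + Y)))
((a(-2, -1)*(-5))*(-1))*(-688) + H = ((((5/2)*(-2)*(-1)/(-2 - 1))*(-5))*(-1))*(-688) - 39251 = ((((5/2)*(-2)*(-1)/(-3))*(-5))*(-1))*(-688) - 39251 = ((((5/2)*(-2)*(-1)*(-⅓))*(-5))*(-1))*(-688) - 39251 = (-5/3*(-5)*(-1))*(-688) - 39251 = ((25/3)*(-1))*(-688) - 39251 = -25/3*(-688) - 39251 = 17200/3 - 39251 = -100553/3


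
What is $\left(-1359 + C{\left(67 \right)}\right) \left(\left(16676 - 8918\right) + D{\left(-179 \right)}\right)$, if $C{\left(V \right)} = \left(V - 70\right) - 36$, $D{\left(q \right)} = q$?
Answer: $-10595442$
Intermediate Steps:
$C{\left(V \right)} = -106 + V$ ($C{\left(V \right)} = \left(-70 + V\right) - 36 = -106 + V$)
$\left(-1359 + C{\left(67 \right)}\right) \left(\left(16676 - 8918\right) + D{\left(-179 \right)}\right) = \left(-1359 + \left(-106 + 67\right)\right) \left(\left(16676 - 8918\right) - 179\right) = \left(-1359 - 39\right) \left(7758 - 179\right) = \left(-1398\right) 7579 = -10595442$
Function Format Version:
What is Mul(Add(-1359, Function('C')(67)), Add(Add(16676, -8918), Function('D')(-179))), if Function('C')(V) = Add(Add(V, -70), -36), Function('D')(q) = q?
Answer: -10595442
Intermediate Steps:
Function('C')(V) = Add(-106, V) (Function('C')(V) = Add(Add(-70, V), -36) = Add(-106, V))
Mul(Add(-1359, Function('C')(67)), Add(Add(16676, -8918), Function('D')(-179))) = Mul(Add(-1359, Add(-106, 67)), Add(Add(16676, -8918), -179)) = Mul(Add(-1359, -39), Add(7758, -179)) = Mul(-1398, 7579) = -10595442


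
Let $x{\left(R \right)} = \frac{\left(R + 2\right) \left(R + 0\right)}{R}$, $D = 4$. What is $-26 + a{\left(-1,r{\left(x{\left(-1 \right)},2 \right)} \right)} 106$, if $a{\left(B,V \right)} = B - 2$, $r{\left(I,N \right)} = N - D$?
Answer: $-344$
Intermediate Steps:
$x{\left(R \right)} = 2 + R$ ($x{\left(R \right)} = \frac{\left(2 + R\right) R}{R} = \frac{R \left(2 + R\right)}{R} = 2 + R$)
$r{\left(I,N \right)} = -4 + N$ ($r{\left(I,N \right)} = N - 4 = -4 + N$)
$a{\left(B,V \right)} = -2 + B$ ($a{\left(B,V \right)} = B - 2 = -2 + B$)
$-26 + a{\left(-1,r{\left(x{\left(-1 \right)},2 \right)} \right)} 106 = -26 + \left(-2 - 1\right) 106 = -26 - 318 = -344$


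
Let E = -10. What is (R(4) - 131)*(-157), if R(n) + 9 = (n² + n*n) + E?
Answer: 18526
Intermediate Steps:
R(n) = -19 + 2*n² (R(n) = -9 + ((n² + n*n) - 10) = -9 + ((n² + n²) - 10) = -9 + (2*n² - 10) = -9 + (-10 + 2*n²) = -19 + 2*n²)
(R(4) - 131)*(-157) = ((-19 + 2*4²) - 131)*(-157) = ((-19 + 2*16) - 131)*(-157) = ((-19 + 32) - 131)*(-157) = (13 - 131)*(-157) = -118*(-157) = 18526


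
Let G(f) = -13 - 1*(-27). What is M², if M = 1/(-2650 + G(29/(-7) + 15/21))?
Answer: 1/6948496 ≈ 1.4392e-7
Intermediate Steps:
G(f) = 14 (G(f) = -13 + 27 = 14)
M = -1/2636 (M = 1/(-2650 + 14) = 1/(-2636) = -1/2636 ≈ -0.00037936)
M² = (-1/2636)² = 1/6948496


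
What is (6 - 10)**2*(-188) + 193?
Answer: -2815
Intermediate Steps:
(6 - 10)**2*(-188) + 193 = (-4)**2*(-188) + 193 = 16*(-188) + 193 = -3008 + 193 = -2815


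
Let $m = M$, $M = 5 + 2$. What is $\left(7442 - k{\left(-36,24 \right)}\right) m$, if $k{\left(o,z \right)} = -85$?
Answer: $52689$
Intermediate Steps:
$M = 7$
$m = 7$
$\left(7442 - k{\left(-36,24 \right)}\right) m = \left(7442 - -85\right) 7 = \left(7442 + 85\right) 7 = 7527 \cdot 7 = 52689$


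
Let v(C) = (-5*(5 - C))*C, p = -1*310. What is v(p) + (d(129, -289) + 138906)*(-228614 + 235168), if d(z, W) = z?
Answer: 911723640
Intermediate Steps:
p = -310
v(C) = C*(-25 + 5*C) (v(C) = (-25 + 5*C)*C = C*(-25 + 5*C))
v(p) + (d(129, -289) + 138906)*(-228614 + 235168) = 5*(-310)*(-5 - 310) + (129 + 138906)*(-228614 + 235168) = 5*(-310)*(-315) + 139035*6554 = 488250 + 911235390 = 911723640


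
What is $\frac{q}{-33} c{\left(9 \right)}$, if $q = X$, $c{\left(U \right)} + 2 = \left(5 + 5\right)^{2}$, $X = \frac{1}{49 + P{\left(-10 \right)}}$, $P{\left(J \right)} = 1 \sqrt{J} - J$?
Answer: $- \frac{5782}{115203} + \frac{98 i \sqrt{10}}{115203} \approx -0.05019 + 0.0026901 i$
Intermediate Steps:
$P{\left(J \right)} = \sqrt{J} - J$
$X = \frac{1}{59 + i \sqrt{10}}$ ($X = \frac{1}{49 + \left(\sqrt{-10} - -10\right)} = \frac{1}{49 + \left(i \sqrt{10} + 10\right)} = \frac{1}{49 + \left(10 + i \sqrt{10}\right)} = \frac{1}{59 + i \sqrt{10}} \approx 0.016901 - 0.00090584 i$)
$c{\left(U \right)} = 98$ ($c{\left(U \right)} = -2 + \left(5 + 5\right)^{2} = -2 + 10^{2} = -2 + 100 = 98$)
$q = \frac{59}{3491} - \frac{i \sqrt{10}}{3491} \approx 0.016901 - 0.00090584 i$
$\frac{q}{-33} c{\left(9 \right)} = \frac{\frac{59}{3491} - \frac{i \sqrt{10}}{3491}}{-33} \cdot 98 = - \frac{\frac{59}{3491} - \frac{i \sqrt{10}}{3491}}{33} \cdot 98 = \left(- \frac{59}{115203} + \frac{i \sqrt{10}}{115203}\right) 98 = - \frac{5782}{115203} + \frac{98 i \sqrt{10}}{115203}$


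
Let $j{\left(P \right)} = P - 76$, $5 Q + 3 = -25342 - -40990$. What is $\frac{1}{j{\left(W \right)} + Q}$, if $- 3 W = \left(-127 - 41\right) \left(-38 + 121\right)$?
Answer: $\frac{1}{7701} \approx 0.00012985$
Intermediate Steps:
$Q = 3129$ ($Q = - \frac{3}{5} + \frac{-25342 - -40990}{5} = - \frac{3}{5} + \frac{-25342 + 40990}{5} = - \frac{3}{5} + \frac{1}{5} \cdot 15648 = - \frac{3}{5} + \frac{15648}{5} = 3129$)
$W = 4648$ ($W = - \frac{\left(-127 - 41\right) \left(-38 + 121\right)}{3} = - \frac{\left(-168\right) 83}{3} = \left(- \frac{1}{3}\right) \left(-13944\right) = 4648$)
$j{\left(P \right)} = -76 + P$
$\frac{1}{j{\left(W \right)} + Q} = \frac{1}{\left(-76 + 4648\right) + 3129} = \frac{1}{4572 + 3129} = \frac{1}{7701}$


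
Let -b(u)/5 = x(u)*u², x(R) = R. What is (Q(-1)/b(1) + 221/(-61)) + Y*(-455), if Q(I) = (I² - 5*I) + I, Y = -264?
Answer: 7327038/61 ≈ 1.2012e+5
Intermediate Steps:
b(u) = -5*u³ (b(u) = -5*u*u² = -5*u³)
Q(I) = I² - 4*I
(Q(-1)/b(1) + 221/(-61)) + Y*(-455) = ((-(-4 - 1))/((-5*1³)) + 221/(-61)) - 264*(-455) = ((-1*(-5))/((-5*1)) + 221*(-1/61)) + 120120 = (5/(-5) - 221/61) + 120120 = (5*(-⅕) - 221/61) + 120120 = (-1 - 221/61) + 120120 = -282/61 + 120120 = 7327038/61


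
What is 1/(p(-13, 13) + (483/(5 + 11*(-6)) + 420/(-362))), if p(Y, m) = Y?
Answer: -11041/243766 ≈ -0.045293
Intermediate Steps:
1/(p(-13, 13) + (483/(5 + 11*(-6)) + 420/(-362))) = 1/(-13 + (483/(5 + 11*(-6)) + 420/(-362))) = 1/(-13 + (483/(5 - 66) + 420*(-1/362))) = 1/(-13 + (483/(-61) - 210/181)) = 1/(-13 + (483*(-1/61) - 210/181)) = 1/(-13 + (-483/61 - 210/181)) = 1/(-13 - 100233/11041) = 1/(-243766/11041) = -11041/243766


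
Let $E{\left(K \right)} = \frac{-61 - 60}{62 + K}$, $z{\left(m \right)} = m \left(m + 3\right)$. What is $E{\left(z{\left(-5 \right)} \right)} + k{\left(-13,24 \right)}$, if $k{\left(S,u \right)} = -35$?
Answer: $- \frac{2641}{72} \approx -36.681$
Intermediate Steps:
$z{\left(m \right)} = m \left(3 + m\right)$
$E{\left(K \right)} = - \frac{121}{62 + K}$
$E{\left(z{\left(-5 \right)} \right)} + k{\left(-13,24 \right)} = - \frac{121}{62 - 5 \left(3 - 5\right)} - 35 = - \frac{121}{62 - -10} - 35 = - \frac{121}{62 + 10} - 35 = - \frac{121}{72} - 35 = - \frac{2641}{72}$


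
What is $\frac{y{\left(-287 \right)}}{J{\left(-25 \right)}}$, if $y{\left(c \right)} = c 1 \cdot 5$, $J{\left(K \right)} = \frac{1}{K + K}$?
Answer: $71750$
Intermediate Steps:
$J{\left(K \right)} = \frac{1}{2 K}$
$y{\left(c \right)} = 5 c$ ($y{\left(c \right)} = c 5 = 5 c$)
$\frac{y{\left(-287 \right)}}{J{\left(-25 \right)}} = \frac{5 \left(-287\right)}{\frac{1}{2} \frac{1}{-25}} = - \frac{1435}{\frac{1}{2} \left(- \frac{1}{25}\right)} = - \frac{1435}{- \frac{1}{50}} = \left(-1435\right) \left(-50\right) = 71750$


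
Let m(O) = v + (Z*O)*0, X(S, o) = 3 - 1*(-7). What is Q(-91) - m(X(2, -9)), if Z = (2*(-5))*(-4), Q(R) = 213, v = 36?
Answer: 177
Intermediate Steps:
X(S, o) = 10 (X(S, o) = 3 + 7 = 10)
Z = 40 (Z = -10*(-4) = 40)
m(O) = 36 (m(O) = 36 + (40*O)*0 = 36 + 0 = 36)
Q(-91) - m(X(2, -9)) = 213 - 1*36 = 213 - 36 = 177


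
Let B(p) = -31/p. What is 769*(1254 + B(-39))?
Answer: 37632553/39 ≈ 9.6494e+5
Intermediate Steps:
769*(1254 + B(-39)) = 769*(1254 - 31/(-39)) = 769*(1254 - 31*(-1/39)) = 769*(1254 + 31/39) = 769*(48937/39) = 37632553/39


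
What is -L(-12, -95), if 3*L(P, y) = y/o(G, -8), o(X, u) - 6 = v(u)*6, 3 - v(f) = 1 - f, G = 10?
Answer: -19/18 ≈ -1.0556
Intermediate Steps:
v(f) = 2 + f (v(f) = 3 - (1 - f) = 3 + (-1 + f) = 2 + f)
o(X, u) = 18 + 6*u (o(X, u) = 6 + (2 + u)*6 = 6 + (12 + 6*u) = 18 + 6*u)
L(P, y) = -y/90 (L(P, y) = (y/(18 + 6*(-8)))/3 = (y/(18 - 48))/3 = (y/(-30))/3 = (y*(-1/30))/3 = (-y/30)/3 = -y/90)
-L(-12, -95) = -(-1)*(-95)/90 = -1*19/18 = -19/18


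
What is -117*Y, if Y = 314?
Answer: -36738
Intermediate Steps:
-117*Y = -117*314 = -9*4082 = -36738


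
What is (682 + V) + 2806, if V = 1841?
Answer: 5329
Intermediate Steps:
(682 + V) + 2806 = (682 + 1841) + 2806 = 2523 + 2806 = 5329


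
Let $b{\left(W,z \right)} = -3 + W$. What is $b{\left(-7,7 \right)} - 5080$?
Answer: $-5090$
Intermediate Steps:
$b{\left(-7,7 \right)} - 5080 = \left(-3 - 7\right) - 5080 = -10 - 5080 = -5090$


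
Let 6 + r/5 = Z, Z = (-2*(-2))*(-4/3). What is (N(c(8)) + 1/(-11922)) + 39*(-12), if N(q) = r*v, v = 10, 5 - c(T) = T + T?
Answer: -12335297/11922 ≈ -1034.7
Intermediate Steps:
c(T) = 5 - 2*T (c(T) = 5 - (T + T) = 5 - 2*T)
Z = -16/3 (Z = 4*(-4*⅓) = 4*(-4/3) = -16/3 ≈ -5.3333)
r = -170/3 (r = -30 + 5*(-16/3) = -30 - 80/3 = -170/3 ≈ -56.667)
N(q) = -1700/3 (N(q) = -170/3*10 = -1700/3)
(N(c(8)) + 1/(-11922)) + 39*(-12) = (-1700/3 + 1/(-11922)) + 39*(-12) = (-1700/3 - 1/11922) - 468 = -6755801/11922 - 468 = -12335297/11922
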